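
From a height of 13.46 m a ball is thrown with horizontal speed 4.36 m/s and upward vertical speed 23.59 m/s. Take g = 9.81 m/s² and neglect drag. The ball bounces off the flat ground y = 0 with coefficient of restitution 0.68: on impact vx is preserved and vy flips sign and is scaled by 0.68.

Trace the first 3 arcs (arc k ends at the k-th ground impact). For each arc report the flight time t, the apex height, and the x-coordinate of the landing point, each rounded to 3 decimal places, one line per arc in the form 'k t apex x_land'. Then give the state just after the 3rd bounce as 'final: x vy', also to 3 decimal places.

1 5.325 41.823 23.216
2 3.971 19.339 40.531
3 2.700 8.942 52.305
final: 52.305 9.007

Arc 1: start y=13.460, vy=23.590 → t=5.325, apex=41.823, x_land=23.216, impact vy=-28.646
  bounce: vy ← 0.68·28.646 = 19.479
Arc 2: start y=0.000, vy=19.479 → t=3.971, apex=19.339, x_land=40.531, impact vy=-19.479
  bounce: vy ← 0.68·19.479 = 13.246
Arc 3: start y=0.000, vy=13.246 → t=2.700, apex=8.942, x_land=52.305, impact vy=-13.246
  bounce: vy ← 0.68·13.246 = 9.007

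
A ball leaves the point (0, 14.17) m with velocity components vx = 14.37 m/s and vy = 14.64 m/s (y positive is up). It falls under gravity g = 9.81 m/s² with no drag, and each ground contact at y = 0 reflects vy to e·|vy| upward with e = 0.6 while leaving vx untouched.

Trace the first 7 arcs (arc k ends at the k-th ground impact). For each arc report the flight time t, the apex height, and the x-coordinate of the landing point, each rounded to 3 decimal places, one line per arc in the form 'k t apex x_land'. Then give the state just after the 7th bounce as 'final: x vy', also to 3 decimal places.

Arc 1: start y=14.170, vy=14.640 → t=3.754, apex=25.094, x_land=53.948, impact vy=-22.189
  bounce: vy ← 0.6·22.189 = 13.313
Arc 2: start y=0.000, vy=13.313 → t=2.714, apex=9.034, x_land=92.952, impact vy=-13.313
  bounce: vy ← 0.6·13.313 = 7.988
Arc 3: start y=0.000, vy=7.988 → t=1.629, apex=3.252, x_land=116.354, impact vy=-7.988
  bounce: vy ← 0.6·7.988 = 4.793
Arc 4: start y=0.000, vy=4.793 → t=0.977, apex=1.171, x_land=130.395, impact vy=-4.793
  bounce: vy ← 0.6·4.793 = 2.876
Arc 5: start y=0.000, vy=2.876 → t=0.586, apex=0.421, x_land=138.820, impact vy=-2.876
  bounce: vy ← 0.6·2.876 = 1.725
Arc 6: start y=0.000, vy=1.725 → t=0.352, apex=0.152, x_land=143.875, impact vy=-1.725
  bounce: vy ← 0.6·1.725 = 1.035
Arc 7: start y=0.000, vy=1.035 → t=0.211, apex=0.055, x_land=146.907, impact vy=-1.035
  bounce: vy ← 0.6·1.035 = 0.621

1 3.754 25.094 53.948
2 2.714 9.034 92.952
3 1.629 3.252 116.354
4 0.977 1.171 130.395
5 0.586 0.421 138.820
6 0.352 0.152 143.875
7 0.211 0.055 146.907
final: 146.907 0.621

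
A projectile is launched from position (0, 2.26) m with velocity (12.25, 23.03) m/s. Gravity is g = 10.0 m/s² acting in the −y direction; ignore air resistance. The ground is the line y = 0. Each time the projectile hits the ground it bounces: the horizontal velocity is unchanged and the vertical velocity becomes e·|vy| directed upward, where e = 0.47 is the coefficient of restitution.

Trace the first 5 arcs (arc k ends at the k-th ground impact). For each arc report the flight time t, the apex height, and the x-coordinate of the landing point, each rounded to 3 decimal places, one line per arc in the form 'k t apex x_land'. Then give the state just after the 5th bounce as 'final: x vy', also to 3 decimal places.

1 4.702 28.779 57.601
2 2.255 6.357 85.227
3 1.060 1.404 98.211
4 0.498 0.310 104.314
5 0.234 0.069 107.182
final: 107.182 0.550

Arc 1: start y=2.260, vy=23.030 → t=4.702, apex=28.779, x_land=57.601, impact vy=-23.991
  bounce: vy ← 0.47·23.991 = 11.276
Arc 2: start y=0.000, vy=11.276 → t=2.255, apex=6.357, x_land=85.227, impact vy=-11.276
  bounce: vy ← 0.47·11.276 = 5.300
Arc 3: start y=0.000, vy=5.300 → t=1.060, apex=1.404, x_land=98.211, impact vy=-5.300
  bounce: vy ← 0.47·5.300 = 2.491
Arc 4: start y=0.000, vy=2.491 → t=0.498, apex=0.310, x_land=104.314, impact vy=-2.491
  bounce: vy ← 0.47·2.491 = 1.171
Arc 5: start y=0.000, vy=1.171 → t=0.234, apex=0.069, x_land=107.182, impact vy=-1.171
  bounce: vy ← 0.47·1.171 = 0.550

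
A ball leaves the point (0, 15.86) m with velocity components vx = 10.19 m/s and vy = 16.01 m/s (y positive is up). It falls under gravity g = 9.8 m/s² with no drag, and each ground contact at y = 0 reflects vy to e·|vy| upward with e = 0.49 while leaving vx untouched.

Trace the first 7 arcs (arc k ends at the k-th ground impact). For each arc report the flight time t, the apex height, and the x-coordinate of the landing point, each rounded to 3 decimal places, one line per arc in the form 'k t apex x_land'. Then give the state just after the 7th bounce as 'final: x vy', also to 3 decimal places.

Arc 1: start y=15.860, vy=16.010 → t=4.064, apex=28.938, x_land=41.410, impact vy=-23.815
  bounce: vy ← 0.49·23.815 = 11.670
Arc 2: start y=0.000, vy=11.670 → t=2.382, apex=6.948, x_land=65.678, impact vy=-11.670
  bounce: vy ← 0.49·11.670 = 5.718
Arc 3: start y=0.000, vy=5.718 → t=1.167, apex=1.668, x_land=77.570, impact vy=-5.718
  bounce: vy ← 0.49·5.718 = 2.802
Arc 4: start y=0.000, vy=2.802 → t=0.572, apex=0.401, x_land=83.396, impact vy=-2.802
  bounce: vy ← 0.49·2.802 = 1.373
Arc 5: start y=0.000, vy=1.373 → t=0.280, apex=0.096, x_land=86.251, impact vy=-1.373
  bounce: vy ← 0.49·1.373 = 0.673
Arc 6: start y=0.000, vy=0.673 → t=0.137, apex=0.023, x_land=87.650, impact vy=-0.673
  bounce: vy ← 0.49·0.673 = 0.330
Arc 7: start y=0.000, vy=0.330 → t=0.067, apex=0.006, x_land=88.336, impact vy=-0.330
  bounce: vy ← 0.49·0.330 = 0.162

1 4.064 28.938 41.410
2 2.382 6.948 65.678
3 1.167 1.668 77.570
4 0.572 0.401 83.396
5 0.280 0.096 86.251
6 0.137 0.023 87.650
7 0.067 0.006 88.336
final: 88.336 0.162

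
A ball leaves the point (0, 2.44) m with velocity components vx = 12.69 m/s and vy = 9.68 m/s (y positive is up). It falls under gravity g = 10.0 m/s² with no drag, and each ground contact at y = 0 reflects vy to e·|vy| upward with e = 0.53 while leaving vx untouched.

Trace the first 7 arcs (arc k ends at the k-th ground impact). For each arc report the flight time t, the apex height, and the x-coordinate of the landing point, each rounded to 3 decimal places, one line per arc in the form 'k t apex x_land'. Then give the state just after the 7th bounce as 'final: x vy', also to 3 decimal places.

1 2.162 7.125 27.433
2 1.265 2.001 43.490
3 0.671 0.562 52.001
4 0.355 0.158 56.511
5 0.188 0.044 58.902
6 0.100 0.012 60.169
7 0.053 0.004 60.840
final: 60.840 0.140

Arc 1: start y=2.440, vy=9.680 → t=2.162, apex=7.125, x_land=27.433, impact vy=-11.937
  bounce: vy ← 0.53·11.937 = 6.327
Arc 2: start y=0.000, vy=6.327 → t=1.265, apex=2.001, x_land=43.490, impact vy=-6.327
  bounce: vy ← 0.53·6.327 = 3.353
Arc 3: start y=0.000, vy=3.353 → t=0.671, apex=0.562, x_land=52.001, impact vy=-3.353
  bounce: vy ← 0.53·3.353 = 1.777
Arc 4: start y=0.000, vy=1.777 → t=0.355, apex=0.158, x_land=56.511, impact vy=-1.777
  bounce: vy ← 0.53·1.777 = 0.942
Arc 5: start y=0.000, vy=0.942 → t=0.188, apex=0.044, x_land=58.902, impact vy=-0.942
  bounce: vy ← 0.53·0.942 = 0.499
Arc 6: start y=0.000, vy=0.499 → t=0.100, apex=0.012, x_land=60.169, impact vy=-0.499
  bounce: vy ← 0.53·0.499 = 0.265
Arc 7: start y=0.000, vy=0.265 → t=0.053, apex=0.004, x_land=60.840, impact vy=-0.265
  bounce: vy ← 0.53·0.265 = 0.140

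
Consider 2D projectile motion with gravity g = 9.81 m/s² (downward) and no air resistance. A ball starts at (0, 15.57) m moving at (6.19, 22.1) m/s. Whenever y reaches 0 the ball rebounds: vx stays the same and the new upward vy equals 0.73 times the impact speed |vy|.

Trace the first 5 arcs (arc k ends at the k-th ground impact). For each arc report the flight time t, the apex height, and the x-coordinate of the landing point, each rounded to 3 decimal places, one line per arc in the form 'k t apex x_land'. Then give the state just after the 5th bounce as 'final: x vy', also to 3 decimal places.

Arc 1: start y=15.570, vy=22.100 → t=5.125, apex=40.463, x_land=31.724, impact vy=-28.176
  bounce: vy ← 0.73·28.176 = 20.569
Arc 2: start y=0.000, vy=20.569 → t=4.193, apex=21.563, x_land=57.681, impact vy=-20.569
  bounce: vy ← 0.73·20.569 = 15.015
Arc 3: start y=0.000, vy=15.015 → t=3.061, apex=11.491, x_land=76.629, impact vy=-15.015
  bounce: vy ← 0.73·15.015 = 10.961
Arc 4: start y=0.000, vy=10.961 → t=2.235, apex=6.124, x_land=90.462, impact vy=-10.961
  bounce: vy ← 0.73·10.961 = 8.002
Arc 5: start y=0.000, vy=8.002 → t=1.631, apex=3.263, x_land=100.560, impact vy=-8.002
  bounce: vy ← 0.73·8.002 = 5.841

1 5.125 40.463 31.724
2 4.193 21.563 57.681
3 3.061 11.491 76.629
4 2.235 6.124 90.462
5 1.631 3.263 100.560
final: 100.560 5.841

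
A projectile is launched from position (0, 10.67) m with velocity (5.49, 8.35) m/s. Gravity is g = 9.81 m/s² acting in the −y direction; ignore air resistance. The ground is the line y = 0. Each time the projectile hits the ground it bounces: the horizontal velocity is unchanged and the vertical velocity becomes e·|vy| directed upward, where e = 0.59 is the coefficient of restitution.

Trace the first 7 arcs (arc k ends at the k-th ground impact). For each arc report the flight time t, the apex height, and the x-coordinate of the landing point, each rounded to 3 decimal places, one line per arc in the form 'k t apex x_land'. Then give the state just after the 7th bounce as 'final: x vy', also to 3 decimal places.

1 2.554 14.224 14.022
2 2.009 4.951 25.053
3 1.186 1.724 31.562
4 0.699 0.600 35.402
5 0.413 0.209 37.668
6 0.243 0.073 39.005
7 0.144 0.025 39.793
final: 39.793 0.416

Arc 1: start y=10.670, vy=8.350 → t=2.554, apex=14.224, x_land=14.022, impact vy=-16.705
  bounce: vy ← 0.59·16.705 = 9.856
Arc 2: start y=0.000, vy=9.856 → t=2.009, apex=4.951, x_land=25.053, impact vy=-9.856
  bounce: vy ← 0.59·9.856 = 5.815
Arc 3: start y=0.000, vy=5.815 → t=1.186, apex=1.724, x_land=31.562, impact vy=-5.815
  bounce: vy ← 0.59·5.815 = 3.431
Arc 4: start y=0.000, vy=3.431 → t=0.699, apex=0.600, x_land=35.402, impact vy=-3.431
  bounce: vy ← 0.59·3.431 = 2.024
Arc 5: start y=0.000, vy=2.024 → t=0.413, apex=0.209, x_land=37.668, impact vy=-2.024
  bounce: vy ← 0.59·2.024 = 1.194
Arc 6: start y=0.000, vy=1.194 → t=0.243, apex=0.073, x_land=39.005, impact vy=-1.194
  bounce: vy ← 0.59·1.194 = 0.705
Arc 7: start y=0.000, vy=0.705 → t=0.144, apex=0.025, x_land=39.793, impact vy=-0.705
  bounce: vy ← 0.59·0.705 = 0.416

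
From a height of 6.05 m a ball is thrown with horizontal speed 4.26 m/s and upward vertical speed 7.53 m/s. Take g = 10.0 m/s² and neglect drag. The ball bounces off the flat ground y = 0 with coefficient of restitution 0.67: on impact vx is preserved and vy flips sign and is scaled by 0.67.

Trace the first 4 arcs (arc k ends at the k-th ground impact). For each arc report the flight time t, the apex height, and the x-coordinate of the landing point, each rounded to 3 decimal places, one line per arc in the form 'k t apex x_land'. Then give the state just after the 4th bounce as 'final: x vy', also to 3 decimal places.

Arc 1: start y=6.050, vy=7.530 → t=2.086, apex=8.885, x_land=8.887, impact vy=-13.330
  bounce: vy ← 0.67·13.330 = 8.931
Arc 2: start y=0.000, vy=8.931 → t=1.786, apex=3.988, x_land=16.496, impact vy=-8.931
  bounce: vy ← 0.67·8.931 = 5.984
Arc 3: start y=0.000, vy=5.984 → t=1.197, apex=1.790, x_land=21.595, impact vy=-5.984
  bounce: vy ← 0.67·5.984 = 4.009
Arc 4: start y=0.000, vy=4.009 → t=0.802, apex=0.804, x_land=25.010, impact vy=-4.009
  bounce: vy ← 0.67·4.009 = 2.686

1 2.086 8.885 8.887
2 1.786 3.988 16.496
3 1.197 1.790 21.595
4 0.802 0.804 25.010
final: 25.010 2.686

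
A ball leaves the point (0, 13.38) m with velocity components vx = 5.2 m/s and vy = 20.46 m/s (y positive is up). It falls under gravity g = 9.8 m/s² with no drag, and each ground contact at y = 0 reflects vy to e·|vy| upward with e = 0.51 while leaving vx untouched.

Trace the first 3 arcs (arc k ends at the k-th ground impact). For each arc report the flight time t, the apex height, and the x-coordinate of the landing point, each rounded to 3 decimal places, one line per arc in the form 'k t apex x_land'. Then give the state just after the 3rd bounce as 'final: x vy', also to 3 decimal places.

1 4.750 34.738 24.702
2 2.716 9.035 38.824
3 1.385 2.350 46.026
final: 46.026 3.461

Arc 1: start y=13.380, vy=20.460 → t=4.750, apex=34.738, x_land=24.702, impact vy=-26.093
  bounce: vy ← 0.51·26.093 = 13.308
Arc 2: start y=0.000, vy=13.308 → t=2.716, apex=9.035, x_land=38.824, impact vy=-13.308
  bounce: vy ← 0.51·13.308 = 6.787
Arc 3: start y=0.000, vy=6.787 → t=1.385, apex=2.350, x_land=46.026, impact vy=-6.787
  bounce: vy ← 0.51·6.787 = 3.461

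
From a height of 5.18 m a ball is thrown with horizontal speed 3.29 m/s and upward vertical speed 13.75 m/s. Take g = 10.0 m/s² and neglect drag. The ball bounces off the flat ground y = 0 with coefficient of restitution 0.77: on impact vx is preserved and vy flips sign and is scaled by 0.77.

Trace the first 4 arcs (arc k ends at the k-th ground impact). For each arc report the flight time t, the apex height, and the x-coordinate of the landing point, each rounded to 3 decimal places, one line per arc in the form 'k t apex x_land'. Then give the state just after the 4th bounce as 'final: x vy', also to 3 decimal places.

1 3.086 14.633 10.152
2 2.635 8.676 18.820
3 2.029 5.144 25.494
4 1.562 3.050 30.633
final: 30.633 6.014

Arc 1: start y=5.180, vy=13.750 → t=3.086, apex=14.633, x_land=10.152, impact vy=-17.107
  bounce: vy ← 0.77·17.107 = 13.173
Arc 2: start y=0.000, vy=13.173 → t=2.635, apex=8.676, x_land=18.820, impact vy=-13.173
  bounce: vy ← 0.77·13.173 = 10.143
Arc 3: start y=0.000, vy=10.143 → t=2.029, apex=5.144, x_land=25.494, impact vy=-10.143
  bounce: vy ← 0.77·10.143 = 7.810
Arc 4: start y=0.000, vy=7.810 → t=1.562, apex=3.050, x_land=30.633, impact vy=-7.810
  bounce: vy ← 0.77·7.810 = 6.014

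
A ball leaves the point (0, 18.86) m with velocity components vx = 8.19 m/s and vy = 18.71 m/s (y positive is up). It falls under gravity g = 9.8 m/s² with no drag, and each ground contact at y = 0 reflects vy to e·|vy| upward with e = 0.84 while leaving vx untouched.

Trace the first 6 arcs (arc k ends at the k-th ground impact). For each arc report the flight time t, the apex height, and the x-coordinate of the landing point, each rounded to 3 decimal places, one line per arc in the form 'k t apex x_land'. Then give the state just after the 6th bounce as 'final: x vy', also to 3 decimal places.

1 4.647 36.720 38.056
2 4.599 25.910 75.722
3 3.863 18.282 107.362
4 3.245 12.900 133.939
5 2.726 9.102 156.264
6 2.290 6.422 175.016
final: 175.016 9.424

Arc 1: start y=18.860, vy=18.710 → t=4.647, apex=36.720, x_land=38.056, impact vy=-26.828
  bounce: vy ← 0.84·26.828 = 22.535
Arc 2: start y=0.000, vy=22.535 → t=4.599, apex=25.910, x_land=75.722, impact vy=-22.535
  bounce: vy ← 0.84·22.535 = 18.930
Arc 3: start y=0.000, vy=18.930 → t=3.863, apex=18.282, x_land=107.362, impact vy=-18.930
  bounce: vy ← 0.84·18.930 = 15.901
Arc 4: start y=0.000, vy=15.901 → t=3.245, apex=12.900, x_land=133.939, impact vy=-15.901
  bounce: vy ← 0.84·15.901 = 13.357
Arc 5: start y=0.000, vy=13.357 → t=2.726, apex=9.102, x_land=156.264, impact vy=-13.357
  bounce: vy ← 0.84·13.357 = 11.220
Arc 6: start y=0.000, vy=11.220 → t=2.290, apex=6.422, x_land=175.016, impact vy=-11.220
  bounce: vy ← 0.84·11.220 = 9.424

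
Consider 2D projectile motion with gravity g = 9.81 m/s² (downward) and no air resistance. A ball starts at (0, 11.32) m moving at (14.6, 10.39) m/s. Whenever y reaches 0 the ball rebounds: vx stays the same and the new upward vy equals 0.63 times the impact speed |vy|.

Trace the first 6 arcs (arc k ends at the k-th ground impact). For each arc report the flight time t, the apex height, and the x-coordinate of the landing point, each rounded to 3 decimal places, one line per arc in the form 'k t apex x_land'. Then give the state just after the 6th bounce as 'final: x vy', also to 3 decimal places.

Arc 1: start y=11.320, vy=10.390 → t=2.911, apex=16.822, x_land=42.501, impact vy=-18.167
  bounce: vy ← 0.63·18.167 = 11.445
Arc 2: start y=0.000, vy=11.445 → t=2.333, apex=6.677, x_land=76.569, impact vy=-11.445
  bounce: vy ← 0.63·11.445 = 7.211
Arc 3: start y=0.000, vy=7.211 → t=1.470, apex=2.650, x_land=98.032, impact vy=-7.211
  bounce: vy ← 0.63·7.211 = 4.543
Arc 4: start y=0.000, vy=4.543 → t=0.926, apex=1.052, x_land=111.553, impact vy=-4.543
  bounce: vy ← 0.63·4.543 = 2.862
Arc 5: start y=0.000, vy=2.862 → t=0.583, apex=0.417, x_land=120.072, impact vy=-2.862
  bounce: vy ← 0.63·2.862 = 1.803
Arc 6: start y=0.000, vy=1.803 → t=0.368, apex=0.166, x_land=125.439, impact vy=-1.803
  bounce: vy ← 0.63·1.803 = 1.136

1 2.911 16.822 42.501
2 2.333 6.677 76.569
3 1.470 2.650 98.032
4 0.926 1.052 111.553
5 0.583 0.417 120.072
6 0.368 0.166 125.439
final: 125.439 1.136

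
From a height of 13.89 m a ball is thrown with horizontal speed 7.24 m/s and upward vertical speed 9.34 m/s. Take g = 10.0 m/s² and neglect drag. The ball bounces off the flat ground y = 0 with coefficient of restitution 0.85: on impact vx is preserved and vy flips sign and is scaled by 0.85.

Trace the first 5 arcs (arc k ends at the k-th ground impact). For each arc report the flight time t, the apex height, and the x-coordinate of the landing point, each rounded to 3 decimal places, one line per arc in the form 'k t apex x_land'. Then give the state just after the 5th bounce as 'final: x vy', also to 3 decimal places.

1 2.845 18.252 20.595
2 3.248 13.187 44.110
3 2.761 9.528 64.099
4 2.347 6.884 81.089
5 1.995 4.973 95.530
final: 95.530 8.477

Arc 1: start y=13.890, vy=9.340 → t=2.845, apex=18.252, x_land=20.595, impact vy=-19.106
  bounce: vy ← 0.85·19.106 = 16.240
Arc 2: start y=0.000, vy=16.240 → t=3.248, apex=13.187, x_land=44.110, impact vy=-16.240
  bounce: vy ← 0.85·16.240 = 13.804
Arc 3: start y=0.000, vy=13.804 → t=2.761, apex=9.528, x_land=64.099, impact vy=-13.804
  bounce: vy ← 0.85·13.804 = 11.733
Arc 4: start y=0.000, vy=11.733 → t=2.347, apex=6.884, x_land=81.089, impact vy=-11.733
  bounce: vy ← 0.85·11.733 = 9.973
Arc 5: start y=0.000, vy=9.973 → t=1.995, apex=4.973, x_land=95.530, impact vy=-9.973
  bounce: vy ← 0.85·9.973 = 8.477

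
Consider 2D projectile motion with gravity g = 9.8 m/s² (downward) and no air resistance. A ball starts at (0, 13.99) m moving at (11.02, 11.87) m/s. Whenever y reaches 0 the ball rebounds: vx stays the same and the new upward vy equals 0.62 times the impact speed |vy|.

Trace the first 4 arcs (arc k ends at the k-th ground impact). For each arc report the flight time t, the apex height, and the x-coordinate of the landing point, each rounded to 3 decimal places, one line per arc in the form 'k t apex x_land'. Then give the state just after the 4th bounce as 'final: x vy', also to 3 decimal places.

Arc 1: start y=13.990, vy=11.870 → t=3.290, apex=21.179, x_land=36.258, impact vy=-20.374
  bounce: vy ← 0.62·20.374 = 12.632
Arc 2: start y=0.000, vy=12.632 → t=2.578, apex=8.141, x_land=64.667, impact vy=-12.632
  bounce: vy ← 0.62·12.632 = 7.832
Arc 3: start y=0.000, vy=7.832 → t=1.598, apex=3.129, x_land=82.280, impact vy=-7.832
  bounce: vy ← 0.62·7.832 = 4.856
Arc 4: start y=0.000, vy=4.856 → t=0.991, apex=1.203, x_land=93.201, impact vy=-4.856
  bounce: vy ← 0.62·4.856 = 3.011

1 3.290 21.179 36.258
2 2.578 8.141 64.667
3 1.598 3.129 82.280
4 0.991 1.203 93.201
final: 93.201 3.011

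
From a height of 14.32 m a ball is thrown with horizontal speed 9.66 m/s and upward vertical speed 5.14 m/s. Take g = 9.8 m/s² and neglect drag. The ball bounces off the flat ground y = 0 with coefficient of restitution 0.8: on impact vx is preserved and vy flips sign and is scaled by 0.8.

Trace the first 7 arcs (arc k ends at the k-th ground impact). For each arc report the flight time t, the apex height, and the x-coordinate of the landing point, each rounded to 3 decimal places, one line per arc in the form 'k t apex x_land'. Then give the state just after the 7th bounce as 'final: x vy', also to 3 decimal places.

Arc 1: start y=14.320, vy=5.140 → t=2.313, apex=15.668, x_land=22.340, impact vy=-17.524
  bounce: vy ← 0.8·17.524 = 14.019
Arc 2: start y=0.000, vy=14.019 → t=2.861, apex=10.027, x_land=49.978, impact vy=-14.019
  bounce: vy ← 0.8·14.019 = 11.215
Arc 3: start y=0.000, vy=11.215 → t=2.289, apex=6.418, x_land=72.088, impact vy=-11.215
  bounce: vy ← 0.8·11.215 = 8.972
Arc 4: start y=0.000, vy=8.972 → t=1.831, apex=4.107, x_land=89.777, impact vy=-8.972
  bounce: vy ← 0.8·8.972 = 7.178
Arc 5: start y=0.000, vy=7.178 → t=1.465, apex=2.629, x_land=103.927, impact vy=-7.178
  bounce: vy ← 0.8·7.178 = 5.742
Arc 6: start y=0.000, vy=5.742 → t=1.172, apex=1.682, x_land=115.248, impact vy=-5.742
  bounce: vy ← 0.8·5.742 = 4.594
Arc 7: start y=0.000, vy=4.594 → t=0.938, apex=1.077, x_land=124.304, impact vy=-4.594
  bounce: vy ← 0.8·4.594 = 3.675

1 2.313 15.668 22.340
2 2.861 10.027 49.978
3 2.289 6.418 72.088
4 1.831 4.107 89.777
5 1.465 2.629 103.927
6 1.172 1.682 115.248
7 0.938 1.077 124.304
final: 124.304 3.675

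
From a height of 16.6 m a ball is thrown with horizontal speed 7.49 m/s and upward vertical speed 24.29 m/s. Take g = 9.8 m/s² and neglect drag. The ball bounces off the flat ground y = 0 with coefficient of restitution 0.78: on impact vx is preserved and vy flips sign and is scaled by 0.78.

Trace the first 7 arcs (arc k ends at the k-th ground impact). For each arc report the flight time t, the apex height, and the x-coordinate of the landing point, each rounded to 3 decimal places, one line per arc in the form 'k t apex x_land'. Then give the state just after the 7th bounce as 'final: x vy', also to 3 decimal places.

Arc 1: start y=16.600, vy=24.290 → t=5.566, apex=46.702, x_land=41.688, impact vy=-30.255
  bounce: vy ← 0.78·30.255 = 23.599
Arc 2: start y=0.000, vy=23.599 → t=4.816, apex=28.414, x_land=77.761, impact vy=-23.599
  bounce: vy ← 0.78·23.599 = 18.407
Arc 3: start y=0.000, vy=18.407 → t=3.757, apex=17.287, x_land=105.897, impact vy=-18.407
  bounce: vy ← 0.78·18.407 = 14.358
Arc 4: start y=0.000, vy=14.358 → t=2.930, apex=10.517, x_land=127.844, impact vy=-14.358
  bounce: vy ← 0.78·14.358 = 11.199
Arc 5: start y=0.000, vy=11.199 → t=2.285, apex=6.399, x_land=144.962, impact vy=-11.199
  bounce: vy ← 0.78·11.199 = 8.735
Arc 6: start y=0.000, vy=8.735 → t=1.783, apex=3.893, x_land=158.314, impact vy=-8.735
  bounce: vy ← 0.78·8.735 = 6.813
Arc 7: start y=0.000, vy=6.813 → t=1.390, apex=2.368, x_land=168.729, impact vy=-6.813
  bounce: vy ← 0.78·6.813 = 5.314

1 5.566 46.702 41.688
2 4.816 28.414 77.761
3 3.757 17.287 105.897
4 2.930 10.517 127.844
5 2.285 6.399 144.962
6 1.783 3.893 158.314
7 1.390 2.368 168.729
final: 168.729 5.314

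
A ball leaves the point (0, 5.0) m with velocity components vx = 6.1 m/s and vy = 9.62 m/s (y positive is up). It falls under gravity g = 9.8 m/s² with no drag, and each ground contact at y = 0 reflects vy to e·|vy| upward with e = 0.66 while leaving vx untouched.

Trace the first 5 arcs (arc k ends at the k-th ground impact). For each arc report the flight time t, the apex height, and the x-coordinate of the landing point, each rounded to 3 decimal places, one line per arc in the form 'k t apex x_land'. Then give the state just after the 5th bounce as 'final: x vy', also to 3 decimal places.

Arc 1: start y=5.000, vy=9.620 → t=2.390, apex=9.722, x_land=14.580, impact vy=-13.804
  bounce: vy ← 0.66·13.804 = 9.110
Arc 2: start y=0.000, vy=9.110 → t=1.859, apex=4.235, x_land=25.922, impact vy=-9.110
  bounce: vy ← 0.66·9.110 = 6.013
Arc 3: start y=0.000, vy=6.013 → t=1.227, apex=1.845, x_land=33.407, impact vy=-6.013
  bounce: vy ← 0.66·6.013 = 3.969
Arc 4: start y=0.000, vy=3.969 → t=0.810, apex=0.804, x_land=38.348, impact vy=-3.969
  bounce: vy ← 0.66·3.969 = 2.619
Arc 5: start y=0.000, vy=2.619 → t=0.535, apex=0.350, x_land=41.608, impact vy=-2.619
  bounce: vy ← 0.66·2.619 = 1.729

1 2.390 9.722 14.580
2 1.859 4.235 25.922
3 1.227 1.845 33.407
4 0.810 0.804 38.348
5 0.535 0.350 41.608
final: 41.608 1.729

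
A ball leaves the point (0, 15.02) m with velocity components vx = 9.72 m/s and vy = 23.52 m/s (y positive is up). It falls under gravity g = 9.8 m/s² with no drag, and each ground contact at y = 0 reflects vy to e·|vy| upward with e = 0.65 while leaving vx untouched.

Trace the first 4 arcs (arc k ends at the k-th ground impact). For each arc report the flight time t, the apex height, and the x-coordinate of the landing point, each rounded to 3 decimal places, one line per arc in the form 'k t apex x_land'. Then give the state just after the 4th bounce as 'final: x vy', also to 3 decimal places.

1 5.371 43.244 52.204
2 3.862 18.271 89.742
3 2.510 7.719 114.142
4 1.632 3.261 130.002
final: 130.002 5.197

Arc 1: start y=15.020, vy=23.520 → t=5.371, apex=43.244, x_land=52.204, impact vy=-29.113
  bounce: vy ← 0.65·29.113 = 18.924
Arc 2: start y=0.000, vy=18.924 → t=3.862, apex=18.271, x_land=89.742, impact vy=-18.924
  bounce: vy ← 0.65·18.924 = 12.300
Arc 3: start y=0.000, vy=12.300 → t=2.510, apex=7.719, x_land=114.142, impact vy=-12.300
  bounce: vy ← 0.65·12.300 = 7.995
Arc 4: start y=0.000, vy=7.995 → t=1.632, apex=3.261, x_land=130.002, impact vy=-7.995
  bounce: vy ← 0.65·7.995 = 5.197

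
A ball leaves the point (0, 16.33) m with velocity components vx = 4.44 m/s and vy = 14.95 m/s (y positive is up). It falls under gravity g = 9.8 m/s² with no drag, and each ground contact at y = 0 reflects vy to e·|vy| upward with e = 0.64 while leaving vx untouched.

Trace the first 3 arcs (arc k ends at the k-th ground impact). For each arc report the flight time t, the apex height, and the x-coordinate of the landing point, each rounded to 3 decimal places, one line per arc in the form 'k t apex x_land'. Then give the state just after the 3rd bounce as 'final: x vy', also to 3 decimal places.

1 3.905 27.733 17.336
2 3.045 11.360 30.857
3 1.949 4.653 39.510
final: 39.510 6.112

Arc 1: start y=16.330, vy=14.950 → t=3.905, apex=27.733, x_land=17.336, impact vy=-23.315
  bounce: vy ← 0.64·23.315 = 14.921
Arc 2: start y=0.000, vy=14.921 → t=3.045, apex=11.360, x_land=30.857, impact vy=-14.921
  bounce: vy ← 0.64·14.921 = 9.550
Arc 3: start y=0.000, vy=9.550 → t=1.949, apex=4.653, x_land=39.510, impact vy=-9.550
  bounce: vy ← 0.64·9.550 = 6.112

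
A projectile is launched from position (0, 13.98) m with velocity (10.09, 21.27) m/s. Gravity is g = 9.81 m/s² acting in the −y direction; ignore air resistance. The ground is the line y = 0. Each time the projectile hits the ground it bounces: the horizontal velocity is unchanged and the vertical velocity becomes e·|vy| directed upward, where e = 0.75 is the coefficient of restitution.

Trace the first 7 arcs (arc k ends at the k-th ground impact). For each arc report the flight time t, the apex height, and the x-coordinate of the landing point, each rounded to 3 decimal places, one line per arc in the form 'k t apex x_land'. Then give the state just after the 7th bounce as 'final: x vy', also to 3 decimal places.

1 4.916 37.039 49.604
2 4.122 20.834 91.194
3 3.091 11.719 122.387
4 2.319 6.592 145.781
5 1.739 3.708 163.327
6 1.304 2.086 176.487
7 0.978 1.173 186.356
final: 186.356 3.598

Arc 1: start y=13.980, vy=21.270 → t=4.916, apex=37.039, x_land=49.604, impact vy=-26.957
  bounce: vy ← 0.75·26.957 = 20.218
Arc 2: start y=0.000, vy=20.218 → t=4.122, apex=20.834, x_land=91.194, impact vy=-20.218
  bounce: vy ← 0.75·20.218 = 15.164
Arc 3: start y=0.000, vy=15.164 → t=3.091, apex=11.719, x_land=122.387, impact vy=-15.164
  bounce: vy ← 0.75·15.164 = 11.373
Arc 4: start y=0.000, vy=11.373 → t=2.319, apex=6.592, x_land=145.781, impact vy=-11.373
  bounce: vy ← 0.75·11.373 = 8.529
Arc 5: start y=0.000, vy=8.529 → t=1.739, apex=3.708, x_land=163.327, impact vy=-8.529
  bounce: vy ← 0.75·8.529 = 6.397
Arc 6: start y=0.000, vy=6.397 → t=1.304, apex=2.086, x_land=176.487, impact vy=-6.397
  bounce: vy ← 0.75·6.397 = 4.798
Arc 7: start y=0.000, vy=4.798 → t=0.978, apex=1.173, x_land=186.356, impact vy=-4.798
  bounce: vy ← 0.75·4.798 = 3.598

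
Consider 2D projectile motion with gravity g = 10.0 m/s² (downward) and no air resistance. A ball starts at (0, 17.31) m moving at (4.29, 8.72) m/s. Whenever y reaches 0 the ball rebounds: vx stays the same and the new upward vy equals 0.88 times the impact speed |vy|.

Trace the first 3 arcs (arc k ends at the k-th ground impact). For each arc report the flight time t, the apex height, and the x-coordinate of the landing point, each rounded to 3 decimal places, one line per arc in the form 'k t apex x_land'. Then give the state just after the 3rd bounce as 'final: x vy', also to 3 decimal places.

1 2.927 21.112 12.556
2 3.617 16.349 28.071
3 3.183 12.661 41.724
final: 41.724 14.003

Arc 1: start y=17.310, vy=8.720 → t=2.927, apex=21.112, x_land=12.556, impact vy=-20.548
  bounce: vy ← 0.88·20.548 = 18.083
Arc 2: start y=0.000, vy=18.083 → t=3.617, apex=16.349, x_land=28.071, impact vy=-18.083
  bounce: vy ← 0.88·18.083 = 15.913
Arc 3: start y=0.000, vy=15.913 → t=3.183, apex=12.661, x_land=41.724, impact vy=-15.913
  bounce: vy ← 0.88·15.913 = 14.003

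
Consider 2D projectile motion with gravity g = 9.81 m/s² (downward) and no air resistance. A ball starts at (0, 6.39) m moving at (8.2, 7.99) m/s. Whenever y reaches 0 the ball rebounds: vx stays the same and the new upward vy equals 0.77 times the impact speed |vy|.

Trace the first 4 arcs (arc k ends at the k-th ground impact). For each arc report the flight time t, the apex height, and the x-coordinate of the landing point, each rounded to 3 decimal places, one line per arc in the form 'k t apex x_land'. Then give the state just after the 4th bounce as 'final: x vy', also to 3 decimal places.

Arc 1: start y=6.390, vy=7.990 → t=2.217, apex=9.644, x_land=18.177, impact vy=-13.755
  bounce: vy ← 0.77·13.755 = 10.592
Arc 2: start y=0.000, vy=10.592 → t=2.159, apex=5.718, x_land=35.883, impact vy=-10.592
  bounce: vy ← 0.77·10.592 = 8.156
Arc 3: start y=0.000, vy=8.156 → t=1.663, apex=3.390, x_land=49.518, impact vy=-8.156
  bounce: vy ← 0.77·8.156 = 6.280
Arc 4: start y=0.000, vy=6.280 → t=1.280, apex=2.010, x_land=60.016, impact vy=-6.280
  bounce: vy ← 0.77·6.280 = 4.835

1 2.217 9.644 18.177
2 2.159 5.718 35.883
3 1.663 3.390 49.518
4 1.280 2.010 60.016
final: 60.016 4.835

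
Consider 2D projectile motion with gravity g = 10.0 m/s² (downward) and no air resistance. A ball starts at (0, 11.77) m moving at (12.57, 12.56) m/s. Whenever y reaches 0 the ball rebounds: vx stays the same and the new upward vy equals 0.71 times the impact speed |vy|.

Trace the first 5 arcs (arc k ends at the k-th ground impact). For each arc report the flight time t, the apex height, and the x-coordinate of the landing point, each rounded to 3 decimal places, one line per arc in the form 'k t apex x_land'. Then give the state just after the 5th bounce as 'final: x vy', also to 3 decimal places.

Arc 1: start y=11.770, vy=12.560 → t=3.239, apex=19.658, x_land=40.712, impact vy=-19.828
  bounce: vy ← 0.71·19.828 = 14.078
Arc 2: start y=0.000, vy=14.078 → t=2.816, apex=9.909, x_land=76.104, impact vy=-14.078
  bounce: vy ← 0.71·14.078 = 9.995
Arc 3: start y=0.000, vy=9.995 → t=1.999, apex=4.995, x_land=101.232, impact vy=-9.995
  bounce: vy ← 0.71·9.995 = 7.097
Arc 4: start y=0.000, vy=7.097 → t=1.419, apex=2.518, x_land=119.073, impact vy=-7.097
  bounce: vy ← 0.71·7.097 = 5.039
Arc 5: start y=0.000, vy=5.039 → t=1.008, apex=1.269, x_land=131.740, impact vy=-5.039
  bounce: vy ← 0.71·5.039 = 3.577

1 3.239 19.658 40.712
2 2.816 9.909 76.104
3 1.999 4.995 101.232
4 1.419 2.518 119.073
5 1.008 1.269 131.740
final: 131.740 3.577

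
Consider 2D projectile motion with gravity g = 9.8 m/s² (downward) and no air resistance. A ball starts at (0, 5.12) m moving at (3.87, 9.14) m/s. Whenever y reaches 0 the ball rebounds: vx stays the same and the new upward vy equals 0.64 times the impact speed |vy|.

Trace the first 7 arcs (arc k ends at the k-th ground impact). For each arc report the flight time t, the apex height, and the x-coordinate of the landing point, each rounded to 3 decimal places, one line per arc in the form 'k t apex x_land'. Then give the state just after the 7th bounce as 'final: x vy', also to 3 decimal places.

1 2.316 9.382 8.964
2 1.771 3.843 15.819
3 1.134 1.574 20.206
4 0.725 0.645 23.013
5 0.464 0.264 24.810
6 0.297 0.108 25.960
7 0.190 0.044 26.696
final: 26.696 0.596

Arc 1: start y=5.120, vy=9.140 → t=2.316, apex=9.382, x_land=8.964, impact vy=-13.561
  bounce: vy ← 0.64·13.561 = 8.679
Arc 2: start y=0.000, vy=8.679 → t=1.771, apex=3.843, x_land=15.819, impact vy=-8.679
  bounce: vy ← 0.64·8.679 = 5.554
Arc 3: start y=0.000, vy=5.554 → t=1.134, apex=1.574, x_land=20.206, impact vy=-5.554
  bounce: vy ← 0.64·5.554 = 3.555
Arc 4: start y=0.000, vy=3.555 → t=0.725, apex=0.645, x_land=23.013, impact vy=-3.555
  bounce: vy ← 0.64·3.555 = 2.275
Arc 5: start y=0.000, vy=2.275 → t=0.464, apex=0.264, x_land=24.810, impact vy=-2.275
  bounce: vy ← 0.64·2.275 = 1.456
Arc 6: start y=0.000, vy=1.456 → t=0.297, apex=0.108, x_land=25.960, impact vy=-1.456
  bounce: vy ← 0.64·1.456 = 0.932
Arc 7: start y=0.000, vy=0.932 → t=0.190, apex=0.044, x_land=26.696, impact vy=-0.932
  bounce: vy ← 0.64·0.932 = 0.596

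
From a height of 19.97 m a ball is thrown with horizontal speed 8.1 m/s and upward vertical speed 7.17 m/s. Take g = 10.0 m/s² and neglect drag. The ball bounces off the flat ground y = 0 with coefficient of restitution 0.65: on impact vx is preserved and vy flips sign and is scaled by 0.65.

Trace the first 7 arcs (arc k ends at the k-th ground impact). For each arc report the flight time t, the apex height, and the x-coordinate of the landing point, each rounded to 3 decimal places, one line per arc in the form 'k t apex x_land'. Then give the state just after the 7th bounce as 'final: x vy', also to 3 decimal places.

Arc 1: start y=19.970, vy=7.170 → t=2.840, apex=22.540, x_land=23.006, impact vy=-21.232
  bounce: vy ← 0.65·21.232 = 13.801
Arc 2: start y=0.000, vy=13.801 → t=2.760, apex=9.523, x_land=45.363, impact vy=-13.801
  bounce: vy ← 0.65·13.801 = 8.971
Arc 3: start y=0.000, vy=8.971 → t=1.794, apex=4.024, x_land=59.896, impact vy=-8.971
  bounce: vy ← 0.65·8.971 = 5.831
Arc 4: start y=0.000, vy=5.831 → t=1.166, apex=1.700, x_land=69.342, impact vy=-5.831
  bounce: vy ← 0.65·5.831 = 3.790
Arc 5: start y=0.000, vy=3.790 → t=0.758, apex=0.718, x_land=75.482, impact vy=-3.790
  bounce: vy ← 0.65·3.790 = 2.464
Arc 6: start y=0.000, vy=2.464 → t=0.493, apex=0.303, x_land=79.473, impact vy=-2.464
  bounce: vy ← 0.65·2.464 = 1.601
Arc 7: start y=0.000, vy=1.601 → t=0.320, apex=0.128, x_land=82.067, impact vy=-1.601
  bounce: vy ← 0.65·1.601 = 1.041

1 2.840 22.540 23.006
2 2.760 9.523 45.363
3 1.794 4.024 59.896
4 1.166 1.700 69.342
5 0.758 0.718 75.482
6 0.493 0.303 79.473
7 0.320 0.128 82.067
final: 82.067 1.041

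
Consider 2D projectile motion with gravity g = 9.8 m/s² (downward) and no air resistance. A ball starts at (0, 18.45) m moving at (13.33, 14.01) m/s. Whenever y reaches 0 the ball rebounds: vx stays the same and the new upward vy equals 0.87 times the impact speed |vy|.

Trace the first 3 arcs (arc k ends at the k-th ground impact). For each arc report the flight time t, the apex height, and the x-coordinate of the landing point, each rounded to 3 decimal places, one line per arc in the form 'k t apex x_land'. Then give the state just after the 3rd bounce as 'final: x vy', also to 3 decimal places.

Arc 1: start y=18.450, vy=14.010 → t=3.840, apex=28.464, x_land=51.184, impact vy=-23.620
  bounce: vy ← 0.87·23.620 = 20.549
Arc 2: start y=0.000, vy=20.549 → t=4.194, apex=21.545, x_land=107.087, impact vy=-20.549
  bounce: vy ← 0.87·20.549 = 17.878
Arc 3: start y=0.000, vy=17.878 → t=3.649, apex=16.307, x_land=155.722, impact vy=-17.878
  bounce: vy ← 0.87·17.878 = 15.554

1 3.840 28.464 51.184
2 4.194 21.545 107.087
3 3.649 16.307 155.722
final: 155.722 15.554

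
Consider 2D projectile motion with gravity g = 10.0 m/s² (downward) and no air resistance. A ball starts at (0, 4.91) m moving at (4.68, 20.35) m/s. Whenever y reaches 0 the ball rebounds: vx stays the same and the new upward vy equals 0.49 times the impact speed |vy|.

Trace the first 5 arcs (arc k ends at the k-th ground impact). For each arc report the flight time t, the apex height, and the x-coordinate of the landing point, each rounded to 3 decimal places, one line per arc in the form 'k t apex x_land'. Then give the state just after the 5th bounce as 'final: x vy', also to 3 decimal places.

1 4.298 25.616 20.117
2 2.218 6.150 30.498
3 1.087 1.477 35.585
4 0.533 0.355 38.077
5 0.261 0.085 39.298
final: 39.298 0.639

Arc 1: start y=4.910, vy=20.350 → t=4.298, apex=25.616, x_land=20.117, impact vy=-22.635
  bounce: vy ← 0.49·22.635 = 11.091
Arc 2: start y=0.000, vy=11.091 → t=2.218, apex=6.150, x_land=30.498, impact vy=-11.091
  bounce: vy ← 0.49·11.091 = 5.435
Arc 3: start y=0.000, vy=5.435 → t=1.087, apex=1.477, x_land=35.585, impact vy=-5.435
  bounce: vy ← 0.49·5.435 = 2.663
Arc 4: start y=0.000, vy=2.663 → t=0.533, apex=0.355, x_land=38.077, impact vy=-2.663
  bounce: vy ← 0.49·2.663 = 1.305
Arc 5: start y=0.000, vy=1.305 → t=0.261, apex=0.085, x_land=39.298, impact vy=-1.305
  bounce: vy ← 0.49·1.305 = 0.639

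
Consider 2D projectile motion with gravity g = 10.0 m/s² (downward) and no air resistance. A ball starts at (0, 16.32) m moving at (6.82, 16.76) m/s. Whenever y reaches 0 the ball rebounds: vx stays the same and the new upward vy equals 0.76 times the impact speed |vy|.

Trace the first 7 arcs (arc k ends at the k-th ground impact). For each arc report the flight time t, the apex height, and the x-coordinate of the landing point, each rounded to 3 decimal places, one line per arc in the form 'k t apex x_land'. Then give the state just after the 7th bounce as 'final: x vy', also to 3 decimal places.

1 4.140 30.365 28.237
2 3.746 17.539 53.783
3 2.847 10.130 73.199
4 2.164 5.851 87.954
5 1.644 3.380 99.168
6 1.250 1.952 107.691
7 0.950 1.128 114.169
final: 114.169 3.609

Arc 1: start y=16.320, vy=16.760 → t=4.140, apex=30.365, x_land=28.237, impact vy=-24.643
  bounce: vy ← 0.76·24.643 = 18.729
Arc 2: start y=0.000, vy=18.729 → t=3.746, apex=17.539, x_land=53.783, impact vy=-18.729
  bounce: vy ← 0.76·18.729 = 14.234
Arc 3: start y=0.000, vy=14.234 → t=2.847, apex=10.130, x_land=73.199, impact vy=-14.234
  bounce: vy ← 0.76·14.234 = 10.818
Arc 4: start y=0.000, vy=10.818 → t=2.164, apex=5.851, x_land=87.954, impact vy=-10.818
  bounce: vy ← 0.76·10.818 = 8.222
Arc 5: start y=0.000, vy=8.222 → t=1.644, apex=3.380, x_land=99.168, impact vy=-8.222
  bounce: vy ← 0.76·8.222 = 6.248
Arc 6: start y=0.000, vy=6.248 → t=1.250, apex=1.952, x_land=107.691, impact vy=-6.248
  bounce: vy ← 0.76·6.248 = 4.749
Arc 7: start y=0.000, vy=4.749 → t=0.950, apex=1.128, x_land=114.169, impact vy=-4.749
  bounce: vy ← 0.76·4.749 = 3.609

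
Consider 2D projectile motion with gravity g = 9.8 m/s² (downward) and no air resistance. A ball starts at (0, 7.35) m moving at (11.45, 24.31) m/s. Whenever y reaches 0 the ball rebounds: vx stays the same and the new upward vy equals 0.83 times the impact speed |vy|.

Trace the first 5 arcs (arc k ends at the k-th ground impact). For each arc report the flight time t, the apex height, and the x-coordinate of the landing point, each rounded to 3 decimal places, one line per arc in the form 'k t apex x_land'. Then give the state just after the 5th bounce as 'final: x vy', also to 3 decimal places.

1 5.247 37.502 60.079
2 4.592 25.835 112.662
3 3.812 17.798 156.305
4 3.164 12.261 192.530
5 2.626 8.447 222.596
final: 222.596 10.679

Arc 1: start y=7.350, vy=24.310 → t=5.247, apex=37.502, x_land=60.079, impact vy=-27.112
  bounce: vy ← 0.83·27.112 = 22.503
Arc 2: start y=0.000, vy=22.503 → t=4.592, apex=25.835, x_land=112.662, impact vy=-22.503
  bounce: vy ← 0.83·22.503 = 18.677
Arc 3: start y=0.000, vy=18.677 → t=3.812, apex=17.798, x_land=156.305, impact vy=-18.677
  bounce: vy ← 0.83·18.677 = 15.502
Arc 4: start y=0.000, vy=15.502 → t=3.164, apex=12.261, x_land=192.530, impact vy=-15.502
  bounce: vy ← 0.83·15.502 = 12.867
Arc 5: start y=0.000, vy=12.867 → t=2.626, apex=8.447, x_land=222.596, impact vy=-12.867
  bounce: vy ← 0.83·12.867 = 10.679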